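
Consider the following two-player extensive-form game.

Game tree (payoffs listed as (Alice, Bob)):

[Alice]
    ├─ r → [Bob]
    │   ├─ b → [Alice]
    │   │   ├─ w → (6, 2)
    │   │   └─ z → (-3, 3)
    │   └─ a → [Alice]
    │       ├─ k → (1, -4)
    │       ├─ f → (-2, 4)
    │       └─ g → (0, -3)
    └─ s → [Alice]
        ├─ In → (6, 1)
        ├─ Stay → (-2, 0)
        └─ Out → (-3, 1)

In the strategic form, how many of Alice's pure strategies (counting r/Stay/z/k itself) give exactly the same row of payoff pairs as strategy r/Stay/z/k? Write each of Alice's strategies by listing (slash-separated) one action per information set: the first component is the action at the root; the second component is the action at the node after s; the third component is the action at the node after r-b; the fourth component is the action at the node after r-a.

Row for r/Stay/z/k (columns b, a): (-3,3) (1,-4).
Under r/Stay/z/k, Alice's choice at the node after s can never be reached regardless of what Bob does, so varying those choices leaves every outcome unchanged.
Holding the reachable choices fixed and varying the unreachable one freely already gives 3 equivalent strategies.
No other strategy reproduces this row, so those 3 are the full class: r/In/z/k, r/Stay/z/k, r/Out/z/k.

3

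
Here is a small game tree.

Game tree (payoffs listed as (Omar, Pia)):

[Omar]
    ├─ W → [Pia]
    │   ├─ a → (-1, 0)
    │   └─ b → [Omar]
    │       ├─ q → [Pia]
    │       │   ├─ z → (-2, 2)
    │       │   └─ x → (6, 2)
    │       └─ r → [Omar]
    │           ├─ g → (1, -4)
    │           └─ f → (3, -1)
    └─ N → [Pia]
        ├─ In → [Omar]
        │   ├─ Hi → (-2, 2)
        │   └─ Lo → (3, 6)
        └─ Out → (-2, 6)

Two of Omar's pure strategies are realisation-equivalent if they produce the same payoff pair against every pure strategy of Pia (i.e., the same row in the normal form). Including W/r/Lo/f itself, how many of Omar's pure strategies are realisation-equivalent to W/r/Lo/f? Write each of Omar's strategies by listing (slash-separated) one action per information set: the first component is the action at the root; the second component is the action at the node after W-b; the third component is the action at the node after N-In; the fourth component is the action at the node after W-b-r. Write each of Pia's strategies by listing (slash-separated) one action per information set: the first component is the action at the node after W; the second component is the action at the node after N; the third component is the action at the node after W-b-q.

Row for W/r/Lo/f (columns a/In/z, a/In/x, a/Out/z, a/Out/x, b/In/z, b/In/x, b/Out/z, b/Out/x): (-1,0) (-1,0) (-1,0) (-1,0) (3,-1) (3,-1) (3,-1) (3,-1).
Under W/r/Lo/f, Omar's choice at the node after N-In can never be reached regardless of what Pia does, so varying those choices leaves every outcome unchanged.
Holding the reachable choices fixed and varying the unreachable one freely already gives 2 equivalent strategies.
No other strategy reproduces this row, so those 2 are the full class: W/r/Hi/f, W/r/Lo/f.

2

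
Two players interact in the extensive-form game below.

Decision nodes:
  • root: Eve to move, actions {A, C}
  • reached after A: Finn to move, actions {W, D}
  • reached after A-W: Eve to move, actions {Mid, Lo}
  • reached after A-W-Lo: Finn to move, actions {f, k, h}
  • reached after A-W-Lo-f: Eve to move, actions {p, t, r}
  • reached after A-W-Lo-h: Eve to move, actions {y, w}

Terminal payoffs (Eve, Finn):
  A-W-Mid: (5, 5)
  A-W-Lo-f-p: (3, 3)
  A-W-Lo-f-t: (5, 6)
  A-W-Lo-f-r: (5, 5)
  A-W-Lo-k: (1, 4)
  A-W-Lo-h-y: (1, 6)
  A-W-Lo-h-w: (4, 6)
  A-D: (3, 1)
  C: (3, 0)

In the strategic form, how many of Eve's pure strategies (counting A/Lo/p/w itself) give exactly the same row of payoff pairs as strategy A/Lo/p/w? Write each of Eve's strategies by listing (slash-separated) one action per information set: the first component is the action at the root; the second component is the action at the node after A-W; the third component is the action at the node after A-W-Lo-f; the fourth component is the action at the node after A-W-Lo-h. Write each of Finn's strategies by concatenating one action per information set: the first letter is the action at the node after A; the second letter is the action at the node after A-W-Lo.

Row for A/Lo/p/w (columns Wf, Wk, Wh, Df, Dk, Dh): (3,3) (1,4) (4,6) (3,1) (3,1) (3,1).
Every one of Eve's information sets is on the play path for some reply by Finn when Eve follows A/Lo/p/w.
Changing the action at any of them therefore changes at least one column, so only A/Lo/p/w itself gives this row.

1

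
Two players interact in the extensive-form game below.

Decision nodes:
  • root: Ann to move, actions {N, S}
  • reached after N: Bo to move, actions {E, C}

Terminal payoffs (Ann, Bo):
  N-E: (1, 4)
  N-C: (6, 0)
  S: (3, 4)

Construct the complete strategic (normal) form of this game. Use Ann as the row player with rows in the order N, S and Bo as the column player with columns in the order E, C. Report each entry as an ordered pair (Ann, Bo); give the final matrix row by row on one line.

            E        C
   N    (1,4)    (6,0)
   S    (3,4)    (3,4)

N: (1,4) (6,0) | S: (3,4) (3,4)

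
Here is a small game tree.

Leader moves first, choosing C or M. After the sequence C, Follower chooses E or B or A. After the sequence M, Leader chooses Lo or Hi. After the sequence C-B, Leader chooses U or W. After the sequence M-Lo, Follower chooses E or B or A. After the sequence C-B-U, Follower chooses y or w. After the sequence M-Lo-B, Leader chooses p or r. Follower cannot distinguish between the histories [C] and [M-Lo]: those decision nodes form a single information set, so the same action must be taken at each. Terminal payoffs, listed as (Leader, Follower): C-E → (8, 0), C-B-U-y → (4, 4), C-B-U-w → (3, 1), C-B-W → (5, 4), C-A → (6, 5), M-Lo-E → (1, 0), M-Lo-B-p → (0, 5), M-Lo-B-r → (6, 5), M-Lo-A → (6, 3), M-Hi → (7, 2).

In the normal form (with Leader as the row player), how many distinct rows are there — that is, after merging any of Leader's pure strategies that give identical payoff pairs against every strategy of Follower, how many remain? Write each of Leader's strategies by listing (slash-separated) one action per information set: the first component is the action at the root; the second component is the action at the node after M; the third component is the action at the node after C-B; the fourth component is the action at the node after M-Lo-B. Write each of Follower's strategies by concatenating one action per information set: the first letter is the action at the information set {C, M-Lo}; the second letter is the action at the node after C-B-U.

5

Leader has 16 pure strategies: C/Lo/U/p, C/Lo/U/r, C/Lo/W/p, C/Lo/W/r, C/Hi/U/p, C/Hi/U/r, C/Hi/W/p, C/Hi/W/r, M/Lo/U/p, M/Lo/U/r, M/Lo/W/p, M/Lo/W/r, M/Hi/U/p, M/Hi/U/r, M/Hi/W/p, M/Hi/W/r. Columns: Ey, Ew, By, Bw, Ay, Aw.
{C/Lo/U/p, C/Lo/U/r, C/Hi/U/p, C/Hi/U/r} → row (8,0) (8,0) (4,4) (3,1) (6,5) (6,5)
{C/Lo/W/p, C/Lo/W/r, C/Hi/W/p, C/Hi/W/r} → row (8,0) (8,0) (5,4) (5,4) (6,5) (6,5)
{M/Lo/U/p, M/Lo/W/p} → row (1,0) (1,0) (0,5) (0,5) (6,3) (6,3)
{M/Lo/U/r, M/Lo/W/r} → row (1,0) (1,0) (6,5) (6,5) (6,3) (6,3)
{M/Hi/U/p, M/Hi/U/r, M/Hi/W/p, M/Hi/W/r} → row (7,2) (7,2) (7,2) (7,2) (7,2) (7,2)
That's 5 distinct rows out of 16 strategies.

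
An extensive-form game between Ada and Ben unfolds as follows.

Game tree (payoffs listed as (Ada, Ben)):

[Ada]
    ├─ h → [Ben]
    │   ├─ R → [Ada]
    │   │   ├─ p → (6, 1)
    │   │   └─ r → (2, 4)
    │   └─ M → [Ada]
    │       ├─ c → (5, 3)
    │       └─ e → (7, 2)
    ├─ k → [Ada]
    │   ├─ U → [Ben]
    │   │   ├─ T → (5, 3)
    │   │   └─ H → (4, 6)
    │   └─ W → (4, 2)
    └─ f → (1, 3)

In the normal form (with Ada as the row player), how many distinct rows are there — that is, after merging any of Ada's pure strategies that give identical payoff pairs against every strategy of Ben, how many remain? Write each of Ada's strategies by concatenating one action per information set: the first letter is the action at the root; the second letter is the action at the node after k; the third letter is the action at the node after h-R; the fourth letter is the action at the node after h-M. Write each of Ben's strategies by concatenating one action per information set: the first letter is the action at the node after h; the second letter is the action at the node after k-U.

Ada has 24 pure strategies: hUpc, hUpe, hUrc, hUre, hWpc, hWpe, hWrc, hWre, kUpc, kUpe, kUrc, kUre, kWpc, kWpe, kWrc, kWre, fUpc, fUpe, fUrc, fUre, fWpc, fWpe, fWrc, fWre. Columns: RT, RH, MT, MH.
{hUpc, hWpc} → row (6,1) (6,1) (5,3) (5,3)
{hUpe, hWpe} → row (6,1) (6,1) (7,2) (7,2)
{hUrc, hWrc} → row (2,4) (2,4) (5,3) (5,3)
{hUre, hWre} → row (2,4) (2,4) (7,2) (7,2)
{kUpc, kUpe, kUrc, kUre} → row (5,3) (4,6) (5,3) (4,6)
{kWpc, kWpe, kWrc, kWre} → row (4,2) (4,2) (4,2) (4,2)
{fUpc, fUpe, fUrc, fUre, fWpc, fWpe, fWrc, fWre} → row (1,3) (1,3) (1,3) (1,3)
That's 7 distinct rows out of 24 strategies.

7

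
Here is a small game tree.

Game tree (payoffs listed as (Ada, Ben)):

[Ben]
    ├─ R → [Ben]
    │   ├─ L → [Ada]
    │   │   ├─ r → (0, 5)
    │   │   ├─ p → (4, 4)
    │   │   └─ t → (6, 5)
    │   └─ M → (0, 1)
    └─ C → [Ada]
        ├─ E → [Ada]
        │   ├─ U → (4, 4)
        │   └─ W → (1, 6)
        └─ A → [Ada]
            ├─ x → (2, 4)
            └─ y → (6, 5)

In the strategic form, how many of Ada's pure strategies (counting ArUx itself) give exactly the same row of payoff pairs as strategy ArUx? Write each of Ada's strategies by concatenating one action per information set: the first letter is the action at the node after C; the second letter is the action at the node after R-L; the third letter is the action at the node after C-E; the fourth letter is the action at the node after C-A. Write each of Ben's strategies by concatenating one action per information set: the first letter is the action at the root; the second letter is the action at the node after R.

Row for ArUx (columns RL, RM, CL, CM): (0,5) (0,1) (2,4) (2,4).
Under ArUx, Ada's choice at the node after C-E can never be reached regardless of what Ben does, so varying those choices leaves every outcome unchanged.
Holding the reachable choices fixed and varying the unreachable one freely already gives 2 equivalent strategies.
No other strategy reproduces this row, so those 2 are the full class: ArUx, ArWx.

2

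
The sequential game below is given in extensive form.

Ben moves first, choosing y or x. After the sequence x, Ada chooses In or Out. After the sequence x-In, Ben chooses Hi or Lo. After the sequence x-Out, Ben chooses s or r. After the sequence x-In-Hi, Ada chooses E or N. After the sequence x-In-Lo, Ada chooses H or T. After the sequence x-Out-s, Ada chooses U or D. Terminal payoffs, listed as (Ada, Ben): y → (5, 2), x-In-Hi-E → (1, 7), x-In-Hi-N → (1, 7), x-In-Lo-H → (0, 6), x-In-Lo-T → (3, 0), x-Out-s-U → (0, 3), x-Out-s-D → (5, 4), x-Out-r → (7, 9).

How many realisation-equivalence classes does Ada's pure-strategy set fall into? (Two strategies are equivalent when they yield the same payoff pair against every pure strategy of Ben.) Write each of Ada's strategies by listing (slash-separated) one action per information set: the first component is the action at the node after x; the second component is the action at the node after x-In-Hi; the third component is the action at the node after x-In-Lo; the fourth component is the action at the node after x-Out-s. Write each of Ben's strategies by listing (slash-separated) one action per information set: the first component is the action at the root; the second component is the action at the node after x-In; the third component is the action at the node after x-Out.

4

Ada has 16 pure strategies: In/E/H/U, In/E/H/D, In/E/T/U, In/E/T/D, In/N/H/U, In/N/H/D, In/N/T/U, In/N/T/D, Out/E/H/U, Out/E/H/D, Out/E/T/U, Out/E/T/D, Out/N/H/U, Out/N/H/D, Out/N/T/U, Out/N/T/D. Columns: y/Hi/s, y/Hi/r, y/Lo/s, y/Lo/r, x/Hi/s, x/Hi/r, x/Lo/s, x/Lo/r.
{In/E/H/U, In/E/H/D, In/N/H/U, In/N/H/D} → row (5,2) (5,2) (5,2) (5,2) (1,7) (1,7) (0,6) (0,6)
{In/E/T/U, In/E/T/D, In/N/T/U, In/N/T/D} → row (5,2) (5,2) (5,2) (5,2) (1,7) (1,7) (3,0) (3,0)
{Out/E/H/U, Out/E/T/U, Out/N/H/U, Out/N/T/U} → row (5,2) (5,2) (5,2) (5,2) (0,3) (7,9) (0,3) (7,9)
{Out/E/H/D, Out/E/T/D, Out/N/H/D, Out/N/T/D} → row (5,2) (5,2) (5,2) (5,2) (5,4) (7,9) (5,4) (7,9)
That's 4 distinct rows out of 16 strategies.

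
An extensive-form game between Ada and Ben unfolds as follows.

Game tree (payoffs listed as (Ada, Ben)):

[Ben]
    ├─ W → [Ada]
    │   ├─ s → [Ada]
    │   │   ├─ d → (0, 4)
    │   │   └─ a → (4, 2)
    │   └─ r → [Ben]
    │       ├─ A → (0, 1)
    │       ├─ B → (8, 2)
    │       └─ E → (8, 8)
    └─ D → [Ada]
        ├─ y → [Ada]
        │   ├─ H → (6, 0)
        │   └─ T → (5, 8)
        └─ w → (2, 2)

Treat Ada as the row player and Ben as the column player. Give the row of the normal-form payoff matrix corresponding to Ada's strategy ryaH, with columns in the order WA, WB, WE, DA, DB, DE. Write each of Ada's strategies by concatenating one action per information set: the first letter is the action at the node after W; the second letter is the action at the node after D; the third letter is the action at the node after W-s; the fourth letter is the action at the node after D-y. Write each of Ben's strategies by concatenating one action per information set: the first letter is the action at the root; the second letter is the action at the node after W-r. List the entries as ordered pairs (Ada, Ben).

vs WA: Ben plays W → Ada plays r at [W] → Ben plays A at [W-r] → (0, 1)
vs WB: Ben plays W → Ada plays r at [W] → Ben plays B at [W-r] → (8, 2)
vs WE: Ben plays W → Ada plays r at [W] → Ben plays E at [W-r] → (8, 8)
vs DA: Ben plays D → Ada plays y at [D] → Ada plays H at [D-y] → (6, 0)
vs DB: Ben plays D → Ada plays y at [D] → Ada plays H at [D-y] → (6, 0)
vs DE: Ben plays D → Ada plays y at [D] → Ada plays H at [D-y] → (6, 0)

(0,1) (8,2) (8,8) (6,0) (6,0) (6,0)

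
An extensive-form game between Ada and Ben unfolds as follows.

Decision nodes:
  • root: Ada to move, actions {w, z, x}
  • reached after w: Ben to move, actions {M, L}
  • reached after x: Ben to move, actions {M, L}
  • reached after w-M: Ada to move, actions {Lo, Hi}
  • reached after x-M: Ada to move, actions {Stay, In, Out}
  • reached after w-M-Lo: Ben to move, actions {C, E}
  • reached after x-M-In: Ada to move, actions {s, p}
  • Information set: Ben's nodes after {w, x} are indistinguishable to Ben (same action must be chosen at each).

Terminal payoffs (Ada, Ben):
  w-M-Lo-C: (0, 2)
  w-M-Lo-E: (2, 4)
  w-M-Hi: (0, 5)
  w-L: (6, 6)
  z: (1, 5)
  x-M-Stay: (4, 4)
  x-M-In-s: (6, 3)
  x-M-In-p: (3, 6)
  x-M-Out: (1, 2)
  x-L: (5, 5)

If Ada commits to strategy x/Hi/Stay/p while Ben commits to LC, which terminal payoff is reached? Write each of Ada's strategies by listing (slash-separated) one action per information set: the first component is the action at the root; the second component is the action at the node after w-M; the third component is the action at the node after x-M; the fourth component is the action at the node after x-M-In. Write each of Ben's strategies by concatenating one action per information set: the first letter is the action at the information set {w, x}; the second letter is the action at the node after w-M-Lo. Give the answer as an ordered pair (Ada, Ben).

(5, 5)

Trace the play path from the root:
  Ada plays x
  Ben plays L at [x]
→ terminal payoff (5, 5).
(Ada's choice at the node after w-M is never reached on this path, so it doesn't affect the outcome.)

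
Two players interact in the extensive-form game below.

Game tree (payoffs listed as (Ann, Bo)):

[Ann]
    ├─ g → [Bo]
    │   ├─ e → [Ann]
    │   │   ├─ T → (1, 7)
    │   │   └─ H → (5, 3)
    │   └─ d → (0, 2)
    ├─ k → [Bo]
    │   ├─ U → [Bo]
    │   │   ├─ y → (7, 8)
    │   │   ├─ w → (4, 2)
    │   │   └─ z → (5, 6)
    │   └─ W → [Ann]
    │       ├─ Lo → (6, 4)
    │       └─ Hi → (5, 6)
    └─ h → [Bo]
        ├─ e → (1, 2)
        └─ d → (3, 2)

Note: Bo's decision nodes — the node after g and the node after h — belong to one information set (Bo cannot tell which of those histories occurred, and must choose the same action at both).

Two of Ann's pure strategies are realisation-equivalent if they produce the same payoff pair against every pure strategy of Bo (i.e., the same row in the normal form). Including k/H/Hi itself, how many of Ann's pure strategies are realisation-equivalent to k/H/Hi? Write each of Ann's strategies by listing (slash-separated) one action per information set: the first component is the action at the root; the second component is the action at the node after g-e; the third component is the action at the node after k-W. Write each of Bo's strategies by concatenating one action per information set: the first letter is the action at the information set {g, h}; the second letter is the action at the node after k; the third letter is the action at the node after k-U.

2

Row for k/H/Hi (columns eUy, eUw, eUz, eWy, eWw, eWz, dUy, dUw, dUz, dWy, dWw, dWz): (7,8) (4,2) (5,6) (5,6) (5,6) (5,6) (7,8) (4,2) (5,6) (5,6) (5,6) (5,6).
Under k/H/Hi, Ann's choice at the node after g-e can never be reached regardless of what Bo does, so varying those choices leaves every outcome unchanged.
Holding the reachable choices fixed and varying the unreachable one freely already gives 2 equivalent strategies.
No other strategy reproduces this row, so those 2 are the full class: k/T/Hi, k/H/Hi.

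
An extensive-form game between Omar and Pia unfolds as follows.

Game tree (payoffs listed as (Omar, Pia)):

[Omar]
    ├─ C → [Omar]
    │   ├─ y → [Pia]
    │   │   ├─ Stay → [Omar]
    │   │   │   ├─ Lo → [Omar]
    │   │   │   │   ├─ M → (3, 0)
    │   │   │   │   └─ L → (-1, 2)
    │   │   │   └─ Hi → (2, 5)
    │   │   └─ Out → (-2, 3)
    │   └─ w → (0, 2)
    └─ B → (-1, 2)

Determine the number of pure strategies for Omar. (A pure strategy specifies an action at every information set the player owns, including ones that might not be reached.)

Omar owns the root with actions {C, B} — two choices.
Omar owns the node after C with actions {y, w} — two choices.
Omar owns the node after C-y-Stay with actions {Lo, Hi} — two choices.
Omar owns the node after C-y-Stay-Lo with actions {M, L} — two choices.
A pure strategy fixes one action at each information set independently, so the count is the product 2 × 2 × 2 × 2 = 16.

16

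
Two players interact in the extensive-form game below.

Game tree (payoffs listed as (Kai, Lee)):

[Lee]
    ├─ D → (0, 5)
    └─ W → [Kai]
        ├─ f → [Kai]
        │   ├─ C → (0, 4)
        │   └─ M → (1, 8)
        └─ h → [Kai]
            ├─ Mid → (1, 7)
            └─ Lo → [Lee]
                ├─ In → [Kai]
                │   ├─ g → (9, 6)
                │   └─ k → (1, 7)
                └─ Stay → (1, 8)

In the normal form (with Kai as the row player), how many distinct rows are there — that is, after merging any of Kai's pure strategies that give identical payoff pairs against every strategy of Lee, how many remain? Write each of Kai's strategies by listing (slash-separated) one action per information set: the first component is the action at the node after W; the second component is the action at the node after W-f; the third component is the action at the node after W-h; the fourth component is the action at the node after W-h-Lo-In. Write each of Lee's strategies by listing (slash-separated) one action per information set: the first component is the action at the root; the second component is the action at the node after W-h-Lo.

5

Kai has 16 pure strategies: f/C/Mid/g, f/C/Mid/k, f/C/Lo/g, f/C/Lo/k, f/M/Mid/g, f/M/Mid/k, f/M/Lo/g, f/M/Lo/k, h/C/Mid/g, h/C/Mid/k, h/C/Lo/g, h/C/Lo/k, h/M/Mid/g, h/M/Mid/k, h/M/Lo/g, h/M/Lo/k. Columns: D/In, D/Stay, W/In, W/Stay.
{f/C/Mid/g, f/C/Mid/k, f/C/Lo/g, f/C/Lo/k} → row (0,5) (0,5) (0,4) (0,4)
{f/M/Mid/g, f/M/Mid/k, f/M/Lo/g, f/M/Lo/k} → row (0,5) (0,5) (1,8) (1,8)
{h/C/Mid/g, h/C/Mid/k, h/M/Mid/g, h/M/Mid/k} → row (0,5) (0,5) (1,7) (1,7)
{h/C/Lo/g, h/M/Lo/g} → row (0,5) (0,5) (9,6) (1,8)
{h/C/Lo/k, h/M/Lo/k} → row (0,5) (0,5) (1,7) (1,8)
That's 5 distinct rows out of 16 strategies.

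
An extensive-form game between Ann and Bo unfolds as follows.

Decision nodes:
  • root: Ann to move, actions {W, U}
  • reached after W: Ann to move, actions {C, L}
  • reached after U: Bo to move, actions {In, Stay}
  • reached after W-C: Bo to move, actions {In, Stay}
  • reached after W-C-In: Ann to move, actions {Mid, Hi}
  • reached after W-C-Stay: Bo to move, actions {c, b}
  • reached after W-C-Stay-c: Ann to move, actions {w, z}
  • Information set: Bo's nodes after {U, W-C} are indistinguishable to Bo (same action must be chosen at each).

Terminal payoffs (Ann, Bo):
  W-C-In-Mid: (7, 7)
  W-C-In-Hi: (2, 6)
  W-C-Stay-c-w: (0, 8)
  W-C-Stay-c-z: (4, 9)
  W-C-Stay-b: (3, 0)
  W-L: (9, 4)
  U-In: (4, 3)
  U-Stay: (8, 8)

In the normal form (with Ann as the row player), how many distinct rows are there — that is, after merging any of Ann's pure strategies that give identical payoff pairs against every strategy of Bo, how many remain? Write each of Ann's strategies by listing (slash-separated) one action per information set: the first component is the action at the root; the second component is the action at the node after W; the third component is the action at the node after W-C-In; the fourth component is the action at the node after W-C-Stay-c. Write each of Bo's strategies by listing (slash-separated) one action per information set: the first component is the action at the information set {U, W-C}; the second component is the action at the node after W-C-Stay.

Ann has 16 pure strategies: W/C/Mid/w, W/C/Mid/z, W/C/Hi/w, W/C/Hi/z, W/L/Mid/w, W/L/Mid/z, W/L/Hi/w, W/L/Hi/z, U/C/Mid/w, U/C/Mid/z, U/C/Hi/w, U/C/Hi/z, U/L/Mid/w, U/L/Mid/z, U/L/Hi/w, U/L/Hi/z. Columns: In/c, In/b, Stay/c, Stay/b.
{W/C/Mid/w} → row (7,7) (7,7) (0,8) (3,0)
{W/C/Mid/z} → row (7,7) (7,7) (4,9) (3,0)
{W/C/Hi/w} → row (2,6) (2,6) (0,8) (3,0)
{W/C/Hi/z} → row (2,6) (2,6) (4,9) (3,0)
{W/L/Mid/w, W/L/Mid/z, W/L/Hi/w, W/L/Hi/z} → row (9,4) (9,4) (9,4) (9,4)
{U/C/Mid/w, U/C/Mid/z, U/C/Hi/w, U/C/Hi/z, U/L/Mid/w, U/L/Mid/z, U/L/Hi/w, U/L/Hi/z} → row (4,3) (4,3) (8,8) (8,8)
That's 6 distinct rows out of 16 strategies.

6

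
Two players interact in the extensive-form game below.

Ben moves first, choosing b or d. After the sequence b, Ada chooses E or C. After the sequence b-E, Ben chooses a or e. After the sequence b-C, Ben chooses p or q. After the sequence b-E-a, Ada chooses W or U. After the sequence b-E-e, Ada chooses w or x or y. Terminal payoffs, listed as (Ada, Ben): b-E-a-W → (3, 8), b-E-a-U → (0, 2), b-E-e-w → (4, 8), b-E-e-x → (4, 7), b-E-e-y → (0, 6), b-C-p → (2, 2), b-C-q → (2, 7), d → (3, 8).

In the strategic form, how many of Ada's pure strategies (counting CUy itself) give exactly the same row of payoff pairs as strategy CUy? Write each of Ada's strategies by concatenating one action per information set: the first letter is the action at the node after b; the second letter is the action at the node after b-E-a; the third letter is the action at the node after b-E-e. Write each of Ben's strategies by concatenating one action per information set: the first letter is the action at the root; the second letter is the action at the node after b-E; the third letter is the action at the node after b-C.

6

Row for CUy (columns bap, baq, bep, beq, dap, daq, dep, deq): (2,2) (2,7) (2,2) (2,7) (3,8) (3,8) (3,8) (3,8).
Under CUy, Ada's choice at the node after b-E-a and at the node after b-E-e can never be reached regardless of what Ben does, so varying those choices leaves every outcome unchanged.
Holding the reachable choices fixed and varying the unreachable ones freely already gives 2 × 3 = 6 equivalent strategies.
No other strategy reproduces this row, so those 6 are the full class: CWw, CWx, CWy, CUw, CUx, CUy.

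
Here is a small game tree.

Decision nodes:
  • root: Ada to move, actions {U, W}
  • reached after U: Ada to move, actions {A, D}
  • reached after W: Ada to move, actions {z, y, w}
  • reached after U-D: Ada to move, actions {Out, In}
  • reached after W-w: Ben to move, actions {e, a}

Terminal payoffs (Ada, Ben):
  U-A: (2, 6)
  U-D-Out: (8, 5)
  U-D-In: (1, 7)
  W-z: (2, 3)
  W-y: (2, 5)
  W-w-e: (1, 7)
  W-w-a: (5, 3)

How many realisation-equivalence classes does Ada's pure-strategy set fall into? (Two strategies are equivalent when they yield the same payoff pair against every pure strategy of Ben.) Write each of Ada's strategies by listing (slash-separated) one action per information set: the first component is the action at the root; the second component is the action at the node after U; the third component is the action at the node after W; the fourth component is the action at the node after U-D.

Ada has 24 pure strategies: U/A/z/Out, U/A/z/In, U/A/y/Out, U/A/y/In, U/A/w/Out, U/A/w/In, U/D/z/Out, U/D/z/In, U/D/y/Out, U/D/y/In, U/D/w/Out, U/D/w/In, W/A/z/Out, W/A/z/In, W/A/y/Out, W/A/y/In, W/A/w/Out, W/A/w/In, W/D/z/Out, W/D/z/In, W/D/y/Out, W/D/y/In, W/D/w/Out, W/D/w/In. Columns: e, a.
{U/A/z/Out, U/A/z/In, U/A/y/Out, U/A/y/In, U/A/w/Out, U/A/w/In} → row (2,6) (2,6)
{U/D/z/Out, U/D/y/Out, U/D/w/Out} → row (8,5) (8,5)
{U/D/z/In, U/D/y/In, U/D/w/In} → row (1,7) (1,7)
{W/A/z/Out, W/A/z/In, W/D/z/Out, W/D/z/In} → row (2,3) (2,3)
{W/A/y/Out, W/A/y/In, W/D/y/Out, W/D/y/In} → row (2,5) (2,5)
{W/A/w/Out, W/A/w/In, W/D/w/Out, W/D/w/In} → row (1,7) (5,3)
That's 6 distinct rows out of 24 strategies.

6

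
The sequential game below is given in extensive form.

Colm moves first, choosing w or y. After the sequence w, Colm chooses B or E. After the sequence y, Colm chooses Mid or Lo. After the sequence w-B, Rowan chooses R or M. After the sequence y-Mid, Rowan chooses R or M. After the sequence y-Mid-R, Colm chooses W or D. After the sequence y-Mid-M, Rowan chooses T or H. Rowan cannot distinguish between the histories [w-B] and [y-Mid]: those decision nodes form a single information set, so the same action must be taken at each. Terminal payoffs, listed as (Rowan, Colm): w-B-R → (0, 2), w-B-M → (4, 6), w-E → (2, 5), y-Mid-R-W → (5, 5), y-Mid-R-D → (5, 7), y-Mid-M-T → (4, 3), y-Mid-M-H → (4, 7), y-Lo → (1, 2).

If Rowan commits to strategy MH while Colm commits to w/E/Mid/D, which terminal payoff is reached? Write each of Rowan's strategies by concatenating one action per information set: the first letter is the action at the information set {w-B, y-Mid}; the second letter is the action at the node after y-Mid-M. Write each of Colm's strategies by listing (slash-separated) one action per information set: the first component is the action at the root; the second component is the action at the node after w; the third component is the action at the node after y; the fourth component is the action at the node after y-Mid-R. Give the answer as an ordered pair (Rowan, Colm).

Trace the play path from the root:
  Colm plays w
  Colm plays E at [w]
→ terminal payoff (2, 5).
(Rowan's choice at the information set {w-B, y-Mid} is never reached on this path, so it doesn't affect the outcome.)

(2, 5)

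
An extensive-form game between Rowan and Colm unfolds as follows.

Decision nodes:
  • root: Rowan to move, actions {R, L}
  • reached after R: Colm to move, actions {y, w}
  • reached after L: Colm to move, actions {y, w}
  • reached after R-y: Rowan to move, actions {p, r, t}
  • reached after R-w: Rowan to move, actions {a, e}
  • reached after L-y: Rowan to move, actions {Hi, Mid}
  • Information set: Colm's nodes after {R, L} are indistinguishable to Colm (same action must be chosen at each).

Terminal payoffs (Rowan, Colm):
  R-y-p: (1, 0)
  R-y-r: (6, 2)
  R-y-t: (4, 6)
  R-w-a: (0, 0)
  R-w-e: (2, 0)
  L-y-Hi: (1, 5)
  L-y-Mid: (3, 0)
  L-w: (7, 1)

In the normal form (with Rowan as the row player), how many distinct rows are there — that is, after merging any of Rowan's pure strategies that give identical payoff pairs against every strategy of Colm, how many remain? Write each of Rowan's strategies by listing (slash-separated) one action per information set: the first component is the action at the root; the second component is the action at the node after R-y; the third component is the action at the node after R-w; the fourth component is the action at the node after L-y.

8

Rowan has 24 pure strategies: R/p/a/Hi, R/p/a/Mid, R/p/e/Hi, R/p/e/Mid, R/r/a/Hi, R/r/a/Mid, R/r/e/Hi, R/r/e/Mid, R/t/a/Hi, R/t/a/Mid, R/t/e/Hi, R/t/e/Mid, L/p/a/Hi, L/p/a/Mid, L/p/e/Hi, L/p/e/Mid, L/r/a/Hi, L/r/a/Mid, L/r/e/Hi, L/r/e/Mid, L/t/a/Hi, L/t/a/Mid, L/t/e/Hi, L/t/e/Mid. Columns: y, w.
{R/p/a/Hi, R/p/a/Mid} → row (1,0) (0,0)
{R/p/e/Hi, R/p/e/Mid} → row (1,0) (2,0)
{R/r/a/Hi, R/r/a/Mid} → row (6,2) (0,0)
{R/r/e/Hi, R/r/e/Mid} → row (6,2) (2,0)
{R/t/a/Hi, R/t/a/Mid} → row (4,6) (0,0)
{R/t/e/Hi, R/t/e/Mid} → row (4,6) (2,0)
{L/p/a/Hi, L/p/e/Hi, L/r/a/Hi, L/r/e/Hi, L/t/a/Hi, L/t/e/Hi} → row (1,5) (7,1)
{L/p/a/Mid, L/p/e/Mid, L/r/a/Mid, L/r/e/Mid, L/t/a/Mid, L/t/e/Mid} → row (3,0) (7,1)
That's 8 distinct rows out of 24 strategies.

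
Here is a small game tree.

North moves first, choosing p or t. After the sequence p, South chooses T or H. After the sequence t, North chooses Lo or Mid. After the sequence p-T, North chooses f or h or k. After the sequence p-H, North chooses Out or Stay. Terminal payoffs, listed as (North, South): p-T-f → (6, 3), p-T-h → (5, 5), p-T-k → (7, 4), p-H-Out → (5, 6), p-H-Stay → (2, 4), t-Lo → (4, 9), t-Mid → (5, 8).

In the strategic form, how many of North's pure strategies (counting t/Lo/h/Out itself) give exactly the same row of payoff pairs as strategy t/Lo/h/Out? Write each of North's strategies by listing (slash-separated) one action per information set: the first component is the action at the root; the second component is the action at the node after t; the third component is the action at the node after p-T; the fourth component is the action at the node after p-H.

Row for t/Lo/h/Out (columns T, H): (4,9) (4,9).
Under t/Lo/h/Out, North's choice at the node after p-T and at the node after p-H can never be reached regardless of what South does, so varying those choices leaves every outcome unchanged.
Holding the reachable choices fixed and varying the unreachable ones freely already gives 3 × 2 = 6 equivalent strategies.
No other strategy reproduces this row, so those 6 are the full class: t/Lo/f/Out, t/Lo/f/Stay, t/Lo/h/Out, t/Lo/h/Stay, t/Lo/k/Out, t/Lo/k/Stay.

6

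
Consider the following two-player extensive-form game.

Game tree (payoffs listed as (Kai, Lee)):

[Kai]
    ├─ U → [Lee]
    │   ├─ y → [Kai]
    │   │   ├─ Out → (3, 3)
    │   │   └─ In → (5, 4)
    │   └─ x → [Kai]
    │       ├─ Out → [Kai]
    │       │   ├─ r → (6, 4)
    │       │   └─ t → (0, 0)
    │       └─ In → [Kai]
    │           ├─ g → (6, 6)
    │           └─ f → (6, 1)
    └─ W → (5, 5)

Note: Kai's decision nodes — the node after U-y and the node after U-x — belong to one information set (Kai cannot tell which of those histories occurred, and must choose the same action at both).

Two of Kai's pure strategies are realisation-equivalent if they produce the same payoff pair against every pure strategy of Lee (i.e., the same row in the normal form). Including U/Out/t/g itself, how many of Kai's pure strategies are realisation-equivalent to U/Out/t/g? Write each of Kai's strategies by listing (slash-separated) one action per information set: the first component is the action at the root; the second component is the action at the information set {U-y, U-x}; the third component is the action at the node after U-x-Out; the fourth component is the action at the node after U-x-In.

2

Row for U/Out/t/g (columns y, x): (3,3) (0,0).
Under U/Out/t/g, Kai's choice at the node after U-x-In can never be reached regardless of what Lee does, so varying those choices leaves every outcome unchanged.
Holding the reachable choices fixed and varying the unreachable one freely already gives 2 equivalent strategies.
No other strategy reproduces this row, so those 2 are the full class: U/Out/t/g, U/Out/t/f.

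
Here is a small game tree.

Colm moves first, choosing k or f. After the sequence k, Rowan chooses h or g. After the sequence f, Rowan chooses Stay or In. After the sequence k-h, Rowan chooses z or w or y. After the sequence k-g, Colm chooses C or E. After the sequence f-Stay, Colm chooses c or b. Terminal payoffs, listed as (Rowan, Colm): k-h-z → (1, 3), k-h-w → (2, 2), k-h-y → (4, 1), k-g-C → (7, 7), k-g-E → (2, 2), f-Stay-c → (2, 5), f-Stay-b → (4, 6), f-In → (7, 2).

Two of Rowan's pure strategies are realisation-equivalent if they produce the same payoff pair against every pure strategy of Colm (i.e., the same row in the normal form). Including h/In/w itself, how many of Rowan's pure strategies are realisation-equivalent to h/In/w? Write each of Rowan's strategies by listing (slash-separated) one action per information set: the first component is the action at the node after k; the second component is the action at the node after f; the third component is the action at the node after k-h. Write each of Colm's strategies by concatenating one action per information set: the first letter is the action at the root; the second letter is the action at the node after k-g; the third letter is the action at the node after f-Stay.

1

Row for h/In/w (columns kCc, kCb, kEc, kEb, fCc, fCb, fEc, fEb): (2,2) (2,2) (2,2) (2,2) (7,2) (7,2) (7,2) (7,2).
Every one of Rowan's information sets is on the play path for some reply by Colm when Rowan follows h/In/w.
Changing the action at any of them therefore changes at least one column, so only h/In/w itself gives this row.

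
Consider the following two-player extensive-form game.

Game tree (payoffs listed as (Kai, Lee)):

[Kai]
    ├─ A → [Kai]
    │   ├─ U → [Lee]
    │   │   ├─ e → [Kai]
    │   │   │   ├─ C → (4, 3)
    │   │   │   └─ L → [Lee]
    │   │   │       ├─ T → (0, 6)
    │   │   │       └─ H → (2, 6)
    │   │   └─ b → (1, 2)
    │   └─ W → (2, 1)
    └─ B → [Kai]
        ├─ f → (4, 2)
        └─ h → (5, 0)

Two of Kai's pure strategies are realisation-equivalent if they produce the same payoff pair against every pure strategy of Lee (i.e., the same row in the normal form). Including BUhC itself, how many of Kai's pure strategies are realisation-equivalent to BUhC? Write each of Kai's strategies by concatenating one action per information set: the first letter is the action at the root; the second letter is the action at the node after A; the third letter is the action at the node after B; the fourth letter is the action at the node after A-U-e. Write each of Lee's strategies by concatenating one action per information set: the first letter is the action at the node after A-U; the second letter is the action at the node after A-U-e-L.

Row for BUhC (columns eT, eH, bT, bH): (5,0) (5,0) (5,0) (5,0).
Under BUhC, Kai's choice at the node after A and at the node after A-U-e can never be reached regardless of what Lee does, so varying those choices leaves every outcome unchanged.
Holding the reachable choices fixed and varying the unreachable ones freely already gives 2 × 2 = 4 equivalent strategies.
No other strategy reproduces this row, so those 4 are the full class: BUhC, BUhL, BWhC, BWhL.

4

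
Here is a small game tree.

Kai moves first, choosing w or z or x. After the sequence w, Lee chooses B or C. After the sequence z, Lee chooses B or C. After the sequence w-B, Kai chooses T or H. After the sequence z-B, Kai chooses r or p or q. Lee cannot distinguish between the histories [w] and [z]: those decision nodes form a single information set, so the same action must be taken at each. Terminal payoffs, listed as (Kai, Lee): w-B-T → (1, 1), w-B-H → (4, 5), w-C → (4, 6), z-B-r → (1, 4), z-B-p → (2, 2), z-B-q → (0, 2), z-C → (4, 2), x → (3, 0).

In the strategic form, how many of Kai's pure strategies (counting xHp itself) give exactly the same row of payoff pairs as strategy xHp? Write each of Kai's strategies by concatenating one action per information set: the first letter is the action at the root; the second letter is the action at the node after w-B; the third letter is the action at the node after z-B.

Row for xHp (columns B, C): (3,0) (3,0).
Under xHp, Kai's choice at the node after w-B and at the node after z-B can never be reached regardless of what Lee does, so varying those choices leaves every outcome unchanged.
Holding the reachable choices fixed and varying the unreachable ones freely already gives 2 × 3 = 6 equivalent strategies.
No other strategy reproduces this row, so those 6 are the full class: xTr, xTp, xTq, xHr, xHp, xHq.

6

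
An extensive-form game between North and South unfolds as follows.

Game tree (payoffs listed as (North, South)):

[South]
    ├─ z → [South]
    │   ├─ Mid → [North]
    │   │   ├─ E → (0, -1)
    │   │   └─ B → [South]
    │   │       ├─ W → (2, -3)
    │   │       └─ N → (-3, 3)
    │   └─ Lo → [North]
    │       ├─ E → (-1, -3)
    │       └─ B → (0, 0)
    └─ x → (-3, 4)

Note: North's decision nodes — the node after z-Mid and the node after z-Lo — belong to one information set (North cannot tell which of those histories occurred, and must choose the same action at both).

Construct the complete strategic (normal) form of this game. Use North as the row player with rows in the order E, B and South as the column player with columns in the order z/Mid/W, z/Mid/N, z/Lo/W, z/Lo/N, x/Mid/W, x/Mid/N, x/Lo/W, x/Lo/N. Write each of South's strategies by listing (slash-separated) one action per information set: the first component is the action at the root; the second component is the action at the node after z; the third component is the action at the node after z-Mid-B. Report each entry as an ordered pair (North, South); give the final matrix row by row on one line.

Row E: z/Mid/W→(0,-1), z/Mid/N→(0,-1), z/Lo/W→(-1,-3), z/Lo/N→(-1,-3), x/Mid/W→(-3,4), x/Mid/N→(-3,4), x/Lo/W→(-3,4), x/Lo/N→(-3,4)
Row B: z/Mid/W→(2,-3), z/Mid/N→(-3,3), z/Lo/W→(0,0), z/Lo/N→(0,0), x/Mid/W→(-3,4), x/Mid/N→(-3,4), x/Lo/W→(-3,4), x/Lo/N→(-3,4)

E: (0,-1) (0,-1) (-1,-3) (-1,-3) (-3,4) (-3,4) (-3,4) (-3,4) | B: (2,-3) (-3,3) (0,0) (0,0) (-3,4) (-3,4) (-3,4) (-3,4)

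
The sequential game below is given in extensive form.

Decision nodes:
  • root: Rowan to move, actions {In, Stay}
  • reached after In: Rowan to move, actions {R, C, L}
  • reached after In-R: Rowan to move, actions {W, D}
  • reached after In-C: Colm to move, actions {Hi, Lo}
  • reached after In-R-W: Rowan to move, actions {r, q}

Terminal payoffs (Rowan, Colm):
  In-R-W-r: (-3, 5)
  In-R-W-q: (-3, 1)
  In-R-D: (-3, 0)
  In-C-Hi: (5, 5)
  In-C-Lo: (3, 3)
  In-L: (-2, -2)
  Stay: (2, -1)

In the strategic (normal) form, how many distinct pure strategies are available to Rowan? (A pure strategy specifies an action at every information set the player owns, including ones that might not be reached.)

24

Rowan owns the root with actions {In, Stay} — two choices.
Rowan owns the node after In with actions {R, C, L} — three choices.
Rowan owns the node after In-R with actions {W, D} — two choices.
Rowan owns the node after In-R-W with actions {r, q} — two choices.
A pure strategy fixes one action at each information set independently, so the count is the product 2 × 3 × 2 × 2 = 24.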